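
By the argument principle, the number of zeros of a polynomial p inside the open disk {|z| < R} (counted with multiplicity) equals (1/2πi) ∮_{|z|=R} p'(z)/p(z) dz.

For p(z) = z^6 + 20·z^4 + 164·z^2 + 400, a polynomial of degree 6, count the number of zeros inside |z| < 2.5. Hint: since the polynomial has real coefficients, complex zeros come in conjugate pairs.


The zeros of p are: (0 + 2i), (0 - 2i), (-1 + 3i), (-1 - 3i), (1 + 3i), (1 - 3i).
Their magnitudes are: 2, 2, 3.162, 3.162, 3.162, 3.162.
Zeros with |z| < R = 2.5: (0 + 2i), (0 - 2i).
Count = 2.
By the argument principle, (1/2πi) ∮_{|z|=R} p'(z)/p(z) dz equals exactly this count.

Number of zeros inside |z| < 2.5: 2.


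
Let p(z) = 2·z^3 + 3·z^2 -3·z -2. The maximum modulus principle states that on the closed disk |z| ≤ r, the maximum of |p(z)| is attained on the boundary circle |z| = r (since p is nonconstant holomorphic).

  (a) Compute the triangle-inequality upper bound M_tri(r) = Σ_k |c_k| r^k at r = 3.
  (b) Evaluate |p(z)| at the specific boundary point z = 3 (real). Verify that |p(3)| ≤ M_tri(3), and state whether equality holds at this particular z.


Coefficients: c_0 = -2, c_1 = -3, c_2 = 3, c_3 = 2. Radius r = 3.
Part (a). Triangle bound: M_tri(r) = Σ_k |c_k| r^k
  = |-2|·3^0 + |-3|·3^1 + |3|·3^2 + |2|·3^3
  = 2 + 9 + 27 + 54 = 92.
This bounds M(r) := max_{|z|=r} |p(z)| from above; equality holds iff all terms c_k z^k can be made to align in phase at a single z on |z|=r.
Part (b). At z = 3 (real, on the circle |z| = r):
  p(3) = (-2)·3^0 + (-3)·3^1 + (3)·3^2 + (2)·3^3 = 70.
  |p(3)| = 70.
Check: |p(3)| = 70 ≤ 92 = M_tri(3). ✓ Equality does not hold at z = 3 (the coefficients have mixed signs, so the terms do not all align in phase there).

M_tri(3) = 92; |p(3)| = 70; equality at z=3: no.


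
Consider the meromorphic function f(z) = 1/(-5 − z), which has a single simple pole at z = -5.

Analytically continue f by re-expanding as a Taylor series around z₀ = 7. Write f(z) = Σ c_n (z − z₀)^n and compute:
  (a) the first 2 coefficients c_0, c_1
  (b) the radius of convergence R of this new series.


Let w = z − z₀, so z = z₀ + w.
Then -5 − z = -5 − (z₀ + w) = (-5 − z₀) − w = -12 − w.
f(z) = 1/(-12 − w) = (1/(-12)) · 1/(1 − w/(-12)) = Σ_{n≥0} w^n / (-12)^(n+1).
So c_n = 1/(-12)^(n+1):
  c_0 = 1/(-12)^1 = -1/12.
  c_1 = 1/(-12)^2 = 1/144.
The series is valid for |w/d| < 1, i.e. |z − z₀| < |d|.
Radius of convergence: R = |-5 − z₀| = |-12| = 12 (distance from z₀ to the singularity z = -5).

c_0 = -1/12, c_1 = 1/144; R = 12.


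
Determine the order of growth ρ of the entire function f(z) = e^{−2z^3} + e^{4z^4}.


Each summand is entire of order 3 and 4 respectively (as in the single-exponential case). The order of a sum is at most the max of the orders, so ρ ≤ 4. For the lower bound: on |z|=r choose arg z so that 4z^4 is real positive; then |e^{4z^4}| = e^{4r^4} while |e^{-2z^3}| ≤ e^{2r^3} = o(e^{4r^4}). So |f| ≥ e^{4r^4}(1 − o(1)) and ρ ≥ 4. Hence ρ = max(3, 4) = 4.
Therefore ρ = 4.

Order ρ = 4.


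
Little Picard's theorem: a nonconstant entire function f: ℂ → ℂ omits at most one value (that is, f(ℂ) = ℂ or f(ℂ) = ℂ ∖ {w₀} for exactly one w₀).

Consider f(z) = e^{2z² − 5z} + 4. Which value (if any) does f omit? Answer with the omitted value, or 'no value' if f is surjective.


Little Picard bounds the complement of f(ℂ) to at most one point.
The exponent g(z) = 2z² − 5z is a nonconstant polynomial, hence surjective onto ℂ. So e^{g(z)} takes every value in {e^w : w ∈ ℂ} = ℂ ∖ {0}. Adding 4 shifts the range to ℂ ∖ {4}. f omits exactly 4.

Omitted value: 4.


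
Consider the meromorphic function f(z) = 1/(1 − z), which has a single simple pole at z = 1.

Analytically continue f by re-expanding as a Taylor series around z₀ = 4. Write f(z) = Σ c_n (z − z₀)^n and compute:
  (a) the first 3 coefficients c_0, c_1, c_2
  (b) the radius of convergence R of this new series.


Let w = z − z₀, so z = z₀ + w.
Then 1 − z = 1 − (z₀ + w) = (1 − z₀) − w = -3 − w.
f(z) = 1/(-3 − w) = (1/(-3)) · 1/(1 − w/(-3)) = Σ_{n≥0} w^n / (-3)^(n+1).
So c_n = 1/(-3)^(n+1):
  c_0 = 1/(-3)^1 = -1/3.
  c_1 = 1/(-3)^2 = 1/9.
  c_2 = 1/(-3)^3 = -1/27.
The series is valid for |w/d| < 1, i.e. |z − z₀| < |d|.
Radius of convergence: R = |1 − z₀| = |-3| = 3 (distance from z₀ to the singularity z = 1).

c_0 = -1/3, c_1 = 1/9, c_2 = -1/27; R = 3.


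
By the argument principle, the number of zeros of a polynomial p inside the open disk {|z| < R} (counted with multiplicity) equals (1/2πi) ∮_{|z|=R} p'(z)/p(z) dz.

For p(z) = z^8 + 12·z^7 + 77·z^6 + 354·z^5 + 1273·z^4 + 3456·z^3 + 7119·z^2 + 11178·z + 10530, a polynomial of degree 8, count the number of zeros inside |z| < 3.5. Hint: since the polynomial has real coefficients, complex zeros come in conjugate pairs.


The zeros of p are: (0 + 3i), (0 - 3i), (-3 + 2i), (-3 - 2i), (-3 + 1i), (-3 - 1i), (0 + 3i), (0 - 3i).
Their magnitudes are: 3, 3, 3.606, 3.606, 3.162, 3.162, 3, 3.
Zeros with |z| < R = 3.5: (0 + 3i), (0 - 3i), (-3 + 1i), (-3 - 1i), (0 + 3i), (0 - 3i).
Count = 6.
By the argument principle, (1/2πi) ∮_{|z|=R} p'(z)/p(z) dz equals exactly this count.

Number of zeros inside |z| < 3.5: 6.


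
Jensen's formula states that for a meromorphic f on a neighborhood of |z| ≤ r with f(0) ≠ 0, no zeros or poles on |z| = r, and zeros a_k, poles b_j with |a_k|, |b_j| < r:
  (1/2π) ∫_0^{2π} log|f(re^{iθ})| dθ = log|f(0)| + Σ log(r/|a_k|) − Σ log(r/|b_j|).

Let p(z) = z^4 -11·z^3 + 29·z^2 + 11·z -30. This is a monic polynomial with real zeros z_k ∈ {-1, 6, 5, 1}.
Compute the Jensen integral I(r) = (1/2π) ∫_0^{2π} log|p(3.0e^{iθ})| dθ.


Zeros: -1, 1, 5, 6; r = 3.0.
Inside |z| < r: -1, 1. Outside (|z| ≥ r): 5, 6.
p(0) = -30, so log|p(0)| = log(30) = 3.4012.
Apply Jensen: I(r) = log|p(0)| + Σ_k log(r/|z_k|), summed over zeros inside |z| < r.
  log(r/|z_k|) for z_k = -1: log(3.0/1) = 1.0986
  log(r/|z_k|) for z_k = 1: log(3.0/1) = 1.0986
  Outside zeros (5, 6) contribute nothing to the Jensen sum.
Sum over inside zeros: 2.1972.
I(r) = log|p(0)| + (inside sum) = 3.4012 + 2.1972 = 5.5984.
Note: since some zeros are outside |z| ≤ r, the simplified n·log(r) form does NOT apply — only the inside zeros contribute.

I(r) ≈ 5.5984.


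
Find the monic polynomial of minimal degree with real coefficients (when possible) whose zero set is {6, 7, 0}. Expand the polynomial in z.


The polynomial is p(z) = ∏_{α ∈ S} (z − α), where S = {6, 7, 0}.
Expanding the product yields: p(z) = z^3 -13·z^2 + 42·z.
The resulting polynomial has degree 3 and real coefficients as required.

p(z) = z^3 -13·z^2 + 42·z.


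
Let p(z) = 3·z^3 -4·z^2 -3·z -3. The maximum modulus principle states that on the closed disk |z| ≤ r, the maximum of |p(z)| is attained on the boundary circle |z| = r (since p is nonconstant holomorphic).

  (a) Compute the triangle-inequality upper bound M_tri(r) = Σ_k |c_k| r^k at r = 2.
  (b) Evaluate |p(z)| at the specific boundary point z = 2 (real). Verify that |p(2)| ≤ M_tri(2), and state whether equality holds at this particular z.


Coefficients: c_0 = -3, c_1 = -3, c_2 = -4, c_3 = 3. Radius r = 2.
Part (a). Triangle bound: M_tri(r) = Σ_k |c_k| r^k
  = |-3|·2^0 + |-3|·2^1 + |-4|·2^2 + |3|·2^3
  = 3 + 6 + 16 + 24 = 49.
This bounds M(r) := max_{|z|=r} |p(z)| from above; equality holds iff all terms c_k z^k can be made to align in phase at a single z on |z|=r.
Part (b). At z = 2 (real, on the circle |z| = r):
  p(2) = (-3)·2^0 + (-3)·2^1 + (-4)·2^2 + (3)·2^3 = -1.
  |p(2)| = 1.
Check: |p(2)| = 1 ≤ 49 = M_tri(2). ✓ Equality does not hold at z = 2 (the coefficients have mixed signs, so the terms do not all align in phase there).

M_tri(2) = 49; |p(2)| = 1; equality at z=2: no.


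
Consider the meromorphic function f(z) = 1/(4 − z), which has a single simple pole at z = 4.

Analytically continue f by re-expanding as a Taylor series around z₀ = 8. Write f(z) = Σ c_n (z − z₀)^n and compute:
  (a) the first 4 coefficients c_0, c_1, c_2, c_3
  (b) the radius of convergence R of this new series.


Let w = z − z₀, so z = z₀ + w.
Then 4 − z = 4 − (z₀ + w) = (4 − z₀) − w = -4 − w.
f(z) = 1/(-4 − w) = (1/(-4)) · 1/(1 − w/(-4)) = Σ_{n≥0} w^n / (-4)^(n+1).
So c_n = 1/(-4)^(n+1):
  c_0 = 1/(-4)^1 = -1/4.
  c_1 = 1/(-4)^2 = 1/16.
  c_2 = 1/(-4)^3 = -1/64.
  c_3 = 1/(-4)^4 = 1/256.
The series is valid for |w/d| < 1, i.e. |z − z₀| < |d|.
Radius of convergence: R = |4 − z₀| = |-4| = 4 (distance from z₀ to the singularity z = 4).

c_0 = -1/4, c_1 = 1/16, c_2 = -1/64, c_3 = 1/256; R = 4.


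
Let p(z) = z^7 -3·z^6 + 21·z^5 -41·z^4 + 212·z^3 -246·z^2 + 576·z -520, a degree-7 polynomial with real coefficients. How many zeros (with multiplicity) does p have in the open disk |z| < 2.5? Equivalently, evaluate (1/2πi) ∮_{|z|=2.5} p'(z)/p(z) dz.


The zeros of p are: 1, (0 + 2i), (0 - 2i), (2 + 3i), (2 - 3i), (-1 + 3i), (-1 - 3i).
Their magnitudes are: 1, 2, 2, 3.606, 3.606, 3.162, 3.162.
Zeros with |z| < R = 2.5: 1, (0 + 2i), (0 - 2i).
Count = 3.
By the argument principle, (1/2πi) ∮_{|z|=R} p'(z)/p(z) dz equals exactly this count.

Number of zeros inside |z| < 2.5: 3.


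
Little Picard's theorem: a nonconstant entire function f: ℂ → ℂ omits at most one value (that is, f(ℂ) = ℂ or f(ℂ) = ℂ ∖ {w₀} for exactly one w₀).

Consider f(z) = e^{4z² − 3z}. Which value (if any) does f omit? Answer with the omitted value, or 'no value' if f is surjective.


Little Picard bounds the complement of f(ℂ) to at most one point.
The exponent g(z) = 4z² − 3z is a nonconstant polynomial, hence surjective onto ℂ. So e^{g(z)} takes every value in {e^w : w ∈ ℂ} = ℂ ∖ {0}. Adding 0 shifts the range to ℂ ∖ {0}. f omits exactly 0.

Omitted value: 0.


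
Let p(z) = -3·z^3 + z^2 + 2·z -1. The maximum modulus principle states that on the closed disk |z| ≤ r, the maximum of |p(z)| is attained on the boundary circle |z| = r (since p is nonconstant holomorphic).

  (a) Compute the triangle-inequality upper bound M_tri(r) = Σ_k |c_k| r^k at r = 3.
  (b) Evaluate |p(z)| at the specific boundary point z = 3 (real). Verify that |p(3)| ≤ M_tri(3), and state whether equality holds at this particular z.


Coefficients: c_0 = -1, c_1 = 2, c_2 = 1, c_3 = -3. Radius r = 3.
Part (a). Triangle bound: M_tri(r) = Σ_k |c_k| r^k
  = |-1|·3^0 + |2|·3^1 + |1|·3^2 + |-3|·3^3
  = 1 + 6 + 9 + 81 = 97.
This bounds M(r) := max_{|z|=r} |p(z)| from above; equality holds iff all terms c_k z^k can be made to align in phase at a single z on |z|=r.
Part (b). At z = 3 (real, on the circle |z| = r):
  p(3) = (-1)·3^0 + (2)·3^1 + (1)·3^2 + (-3)·3^3 = -67.
  |p(3)| = 67.
Check: |p(3)| = 67 ≤ 97 = M_tri(3). ✓ Equality does not hold at z = 3 (the coefficients have mixed signs, so the terms do not all align in phase there).

M_tri(3) = 97; |p(3)| = 67; equality at z=3: no.


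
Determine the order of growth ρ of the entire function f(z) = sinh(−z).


sinh(w) is a linear combination of e^{iw} and e^{−iw} (or e^w, e^{−w} in the hyperbolic case), so |sinh(w)| ≤ e^{|w|}. With w = −z, |w| ≤ 1|z| + 0 = 1r + 0 on |z| = r, giving M(r) ≤ e^{1r + 0}, so ρ ≤ 1. On a suitable ray (z = it for sin/cos; z = t for sinh/cosh, t real → ∞), |sinh(−z)| grows like e^{1|t|}/2, so ρ ≥ 1. Hence ρ = 1.
Therefore ρ = 1.

Order ρ = 1.


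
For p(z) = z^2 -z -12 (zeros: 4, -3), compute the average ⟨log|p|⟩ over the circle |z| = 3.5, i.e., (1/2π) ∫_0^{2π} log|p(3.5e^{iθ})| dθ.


Zeros: -3, 4; r = 3.5.
Inside |z| < r: -3. Outside (|z| ≥ r): 4.
p(0) = -12, so log|p(0)| = log(12) = 2.4849.
Apply Jensen: I(r) = log|p(0)| + Σ_k log(r/|z_k|), summed over zeros inside |z| < r.
  log(r/|z_k|) for z_k = -3: log(3.5/3) = 0.1542
  Outside zeros (4) contribute nothing to the Jensen sum.
Sum over inside zeros: 0.1542.
I(r) = log|p(0)| + (inside sum) = 2.4849 + 0.1542 = 2.6391.
Note: since some zeros are outside |z| ≤ r, the simplified n·log(r) form does NOT apply — only the inside zeros contribute.

I(r) ≈ 2.6391.


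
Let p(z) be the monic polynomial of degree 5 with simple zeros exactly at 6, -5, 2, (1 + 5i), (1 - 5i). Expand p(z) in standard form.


The polynomial is p(z) = ∏_{α ∈ S} (z − α), where S = {6, -5, 2, (1 + 5i), (1 - 5i)}.
Expanding the product yields: p(z) = z^5 -5·z^4 + 4·z^3 + 38·z^2 -848·z + 1560.
Note conjugate pairs combine to real quadratics: (z − (1+5i))(z − (1−5i)) = z² − 2z + 26.
The resulting polynomial has degree 5 and real coefficients as required.

p(z) = z^5 -5·z^4 + 4·z^3 + 38·z^2 -848·z + 1560.


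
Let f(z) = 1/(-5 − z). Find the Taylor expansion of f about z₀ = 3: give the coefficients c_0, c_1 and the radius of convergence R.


Let w = z − z₀, so z = z₀ + w.
Then -5 − z = -5 − (z₀ + w) = (-5 − z₀) − w = -8 − w.
f(z) = 1/(-8 − w) = (1/(-8)) · 1/(1 − w/(-8)) = Σ_{n≥0} w^n / (-8)^(n+1).
So c_n = 1/(-8)^(n+1):
  c_0 = 1/(-8)^1 = -1/8.
  c_1 = 1/(-8)^2 = 1/64.
The series is valid for |w/d| < 1, i.e. |z − z₀| < |d|.
Radius of convergence: R = |-5 − z₀| = |-8| = 8 (distance from z₀ to the singularity z = -5).

c_0 = -1/8, c_1 = 1/64; R = 8.


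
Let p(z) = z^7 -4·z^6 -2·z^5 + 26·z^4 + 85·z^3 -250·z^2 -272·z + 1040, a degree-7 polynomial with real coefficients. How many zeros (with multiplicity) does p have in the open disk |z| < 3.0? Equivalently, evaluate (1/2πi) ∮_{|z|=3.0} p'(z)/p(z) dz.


The zeros of p are: (3 + 2i), (3 - 2i), (-2 + 2i), (-2 - 2i), (2 + 1i), (2 - 1i), -2.
Their magnitudes are: 3.606, 3.606, 2.828, 2.828, 2.236, 2.236, 2.
Zeros with |z| < R = 3.0: (-2 + 2i), (-2 - 2i), (2 + 1i), (2 - 1i), -2.
Count = 5.
By the argument principle, (1/2πi) ∮_{|z|=R} p'(z)/p(z) dz equals exactly this count.

Number of zeros inside |z| < 3.0: 5.


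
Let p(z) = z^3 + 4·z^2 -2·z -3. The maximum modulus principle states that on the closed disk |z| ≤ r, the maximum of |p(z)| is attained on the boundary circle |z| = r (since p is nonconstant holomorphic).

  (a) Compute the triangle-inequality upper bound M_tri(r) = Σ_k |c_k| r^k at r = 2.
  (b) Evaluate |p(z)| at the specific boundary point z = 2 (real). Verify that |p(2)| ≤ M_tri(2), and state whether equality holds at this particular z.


Coefficients: c_0 = -3, c_1 = -2, c_2 = 4, c_3 = 1. Radius r = 2.
Part (a). Triangle bound: M_tri(r) = Σ_k |c_k| r^k
  = |-3|·2^0 + |-2|·2^1 + |4|·2^2 + |1|·2^3
  = 3 + 4 + 16 + 8 = 31.
This bounds M(r) := max_{|z|=r} |p(z)| from above; equality holds iff all terms c_k z^k can be made to align in phase at a single z on |z|=r.
Part (b). At z = 2 (real, on the circle |z| = r):
  p(2) = (-3)·2^0 + (-2)·2^1 + (4)·2^2 + (1)·2^3 = 17.
  |p(2)| = 17.
Check: |p(2)| = 17 ≤ 31 = M_tri(2). ✓ Equality does not hold at z = 2 (the coefficients have mixed signs, so the terms do not all align in phase there).

M_tri(2) = 31; |p(2)| = 17; equality at z=2: no.


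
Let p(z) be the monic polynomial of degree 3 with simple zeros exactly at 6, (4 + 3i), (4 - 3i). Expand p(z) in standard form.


The polynomial is p(z) = ∏_{α ∈ S} (z − α), where S = {6, (4 + 3i), (4 - 3i)}.
Expanding the product yields: p(z) = z^3 -14·z^2 + 73·z -150.
Note conjugate pairs combine to real quadratics: (z − (4+3i))(z − (4−3i)) = z² − 8z + 25.
The resulting polynomial has degree 3 and real coefficients as required.

p(z) = z^3 -14·z^2 + 73·z -150.


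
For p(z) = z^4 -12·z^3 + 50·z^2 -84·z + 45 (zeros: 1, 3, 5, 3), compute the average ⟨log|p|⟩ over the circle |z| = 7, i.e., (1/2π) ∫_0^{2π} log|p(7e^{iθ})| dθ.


Zeros: 1, 3, 3, 5; r = 7.
Inside |z| < r: 1, 3, 3, 5. Outside (|z| ≥ r): ∅.
p(0) = 45, so log|p(0)| = log(45) = 3.8067.
Apply Jensen: I(r) = log|p(0)| + Σ_k log(r/|z_k|), summed over zeros inside |z| < r.
  log(r/|z_k|) for z_k = 1: log(7/1) = 1.9459
  log(r/|z_k|) for z_k = 3: log(7/3) = 0.8473
  log(r/|z_k|) for z_k = 5: log(7/5) = 0.3365
  log(r/|z_k|) for z_k = 3: log(7/3) = 0.8473
Sum over inside zeros: 3.9770.
I(r) = log|p(0)| + (inside sum) = 3.8067 + 3.9770 = 7.7836.
Closed form (all zeros inside, monic): I(r) = n·log(r) = 4·log(7) = 7.7836. ✓

I(r) ≈ 7.7836.


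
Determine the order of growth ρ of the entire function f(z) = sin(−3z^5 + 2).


Write sin(w) = (e^{iw} ± e^{−iw})/(2 or 2i), so |sin(w)| ≤ e^{|w|}. With w = −3z^5 + 2, |w| ≤ 3r^5 + 2 on |z|=r, giving M(r) ≤ e^{3r^5 + 2} and ρ ≤ 5. For the lower bound, choose z on |z|=r with -3z^5 purely imaginary of modulus 3r^5; then |sin(−3z^5 + 2)| grows like e^{3r^5}/2, so ρ ≥ 5. Hence ρ = 5.
Therefore ρ = 5.

Order ρ = 5.


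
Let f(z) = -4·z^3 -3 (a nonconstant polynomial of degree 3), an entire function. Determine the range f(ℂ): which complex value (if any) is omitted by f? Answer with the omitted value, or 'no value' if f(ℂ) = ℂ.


Little Picard bounds the complement of f(ℂ) to at most one point.
For every w ∈ ℂ, the equation p(z) − w = 0 is a nonconstant polynomial in z and hence has at least one root by the fundamental theorem of algebra. So p is surjective onto ℂ, omitting no value.

Omitted value: no value.


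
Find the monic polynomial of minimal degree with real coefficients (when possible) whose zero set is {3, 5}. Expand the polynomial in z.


The polynomial is p(z) = ∏_{α ∈ S} (z − α), where S = {3, 5}.
Expanding the product yields: p(z) = z^2 -8·z + 15.
The resulting polynomial has degree 2 and real coefficients as required.

p(z) = z^2 -8·z + 15.


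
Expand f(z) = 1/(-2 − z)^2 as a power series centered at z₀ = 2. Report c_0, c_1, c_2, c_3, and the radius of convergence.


Let w = z − z₀, so z = z₀ + w.
Then -2 − z = -2 − (z₀ + w) = (-2 − z₀) − w = -4 − w.
f(z) = 1/(-4 − w)^2 = (1/(-4)^2) · (1 − w/(-4))^{−2}.
By the binomial series (1−u)^{−2} = Σ_{n≥0} C(n+1, 1) u^n for |u|<1, with u = w/(-4):
  c_n = C(n+1, 1) / (-4)^(n+2).
  c_0 = 1/(-4)^2 = 1/16.
  c_1 = 2/(-4)^3 = -1/32.
  c_2 = 3/(-4)^4 = 3/256.
  c_3 = 4/(-4)^5 = -1/256.
The series is valid for |w/d| < 1, i.e. |z − z₀| < |d|.
Radius of convergence: R = |-2 − z₀| = |-4| = 4 (distance from z₀ to the singularity z = -2).

c_0 = 1/16, c_1 = -1/32, c_2 = 3/256, c_3 = -1/256; R = 4.


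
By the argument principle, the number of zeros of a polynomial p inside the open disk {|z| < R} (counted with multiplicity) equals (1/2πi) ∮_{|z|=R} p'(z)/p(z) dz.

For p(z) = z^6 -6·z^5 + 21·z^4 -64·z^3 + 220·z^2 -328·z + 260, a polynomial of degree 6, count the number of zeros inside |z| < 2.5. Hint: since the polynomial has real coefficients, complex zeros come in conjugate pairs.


The zeros of p are: (-1 + 3i), (-1 - 3i), (3 + 2i), (3 - 2i), (1 + 1i), (1 - 1i).
Their magnitudes are: 3.162, 3.162, 3.606, 3.606, 1.414, 1.414.
Zeros with |z| < R = 2.5: (1 + 1i), (1 - 1i).
Count = 2.
By the argument principle, (1/2πi) ∮_{|z|=R} p'(z)/p(z) dz equals exactly this count.

Number of zeros inside |z| < 2.5: 2.


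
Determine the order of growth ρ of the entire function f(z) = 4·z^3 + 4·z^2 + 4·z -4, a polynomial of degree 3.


|f(z)| ≤ Σ|c_k|·r^k = O(r^3) as r → ∞. Polynomial growth is O(e^{r^ε}) for every ε > 0 (since r^3/e^{r^ε} → 0), so ρ ≤ ε for all ε > 0, i.e. ρ = 0. Every nonconstant polynomial has order 0.
Therefore ρ = 0.

Order ρ = 0.


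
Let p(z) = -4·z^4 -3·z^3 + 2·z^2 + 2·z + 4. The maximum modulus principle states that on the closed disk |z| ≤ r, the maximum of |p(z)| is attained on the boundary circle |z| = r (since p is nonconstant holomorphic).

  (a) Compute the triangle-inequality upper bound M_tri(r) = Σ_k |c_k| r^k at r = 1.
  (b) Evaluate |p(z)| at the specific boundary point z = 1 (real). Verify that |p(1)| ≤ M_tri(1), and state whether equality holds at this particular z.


Coefficients: c_0 = 4, c_1 = 2, c_2 = 2, c_3 = -3, c_4 = -4. Radius r = 1.
Part (a). Triangle bound: M_tri(r) = Σ_k |c_k| r^k
  = |4|·1^0 + |2|·1^1 + |2|·1^2 + |-3|·1^3 + |-4|·1^4
  = 4 + 2 + 2 + 3 + 4 = 15.
This bounds M(r) := max_{|z|=r} |p(z)| from above; equality holds iff all terms c_k z^k can be made to align in phase at a single z on |z|=r.
Part (b). At z = 1 (real, on the circle |z| = r):
  p(1) = (4)·1^0 + (2)·1^1 + (2)·1^2 + (-3)·1^3 + (-4)·1^4 = 1.
  |p(1)| = 1.
Check: |p(1)| = 1 ≤ 15 = M_tri(1). ✓ Equality does not hold at z = 1 (the coefficients have mixed signs, so the terms do not all align in phase there).

M_tri(1) = 15; |p(1)| = 1; equality at z=1: no.


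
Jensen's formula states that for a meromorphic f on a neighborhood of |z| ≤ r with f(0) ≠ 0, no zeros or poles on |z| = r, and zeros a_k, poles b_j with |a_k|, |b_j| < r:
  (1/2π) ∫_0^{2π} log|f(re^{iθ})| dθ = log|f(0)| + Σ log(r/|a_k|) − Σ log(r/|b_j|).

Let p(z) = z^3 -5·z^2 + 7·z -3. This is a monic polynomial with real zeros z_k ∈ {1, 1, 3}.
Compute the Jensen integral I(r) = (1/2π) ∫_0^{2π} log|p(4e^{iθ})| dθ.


Zeros: 1, 1, 3; r = 4.
Inside |z| < r: 1, 1, 3. Outside (|z| ≥ r): ∅.
p(0) = -3, so log|p(0)| = log(3) = 1.0986.
Apply Jensen: I(r) = log|p(0)| + Σ_k log(r/|z_k|), summed over zeros inside |z| < r.
  log(r/|z_k|) for z_k = 1: log(4/1) = 1.3863
  log(r/|z_k|) for z_k = 1: log(4/1) = 1.3863
  log(r/|z_k|) for z_k = 3: log(4/3) = 0.2877
Sum over inside zeros: 3.0603.
I(r) = log|p(0)| + (inside sum) = 1.0986 + 3.0603 = 4.1589.
Closed form (all zeros inside, monic): I(r) = n·log(r) = 3·log(4) = 4.1589. ✓

I(r) ≈ 4.1589.


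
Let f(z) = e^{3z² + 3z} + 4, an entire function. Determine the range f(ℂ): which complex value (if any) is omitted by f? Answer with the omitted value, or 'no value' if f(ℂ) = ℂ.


Little Picard bounds the complement of f(ℂ) to at most one point.
The exponent g(z) = 3z² + 3z is a nonconstant polynomial, hence surjective onto ℂ. So e^{g(z)} takes every value in {e^w : w ∈ ℂ} = ℂ ∖ {0}. Adding 4 shifts the range to ℂ ∖ {4}. f omits exactly 4.

Omitted value: 4.


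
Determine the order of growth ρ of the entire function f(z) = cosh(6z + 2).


cosh(w) is a linear combination of e^{iw} and e^{−iw} (or e^w, e^{−w} in the hyperbolic case), so |cosh(w)| ≤ e^{|w|}. With w = 6z + 2, |w| ≤ 6|z| + 2 = 6r + 2 on |z| = r, giving M(r) ≤ e^{6r + 2}, so ρ ≤ 1. On a suitable ray (z = it for sin/cos; z = t for sinh/cosh, t real → ∞), |cosh(6z + 2)| grows like e^{6|t|}/2, so ρ ≥ 1. Hence ρ = 1.
Therefore ρ = 1.

Order ρ = 1.


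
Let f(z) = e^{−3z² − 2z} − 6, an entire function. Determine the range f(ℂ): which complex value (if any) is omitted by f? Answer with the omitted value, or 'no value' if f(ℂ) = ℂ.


Little Picard bounds the complement of f(ℂ) to at most one point.
The exponent g(z) = −3z² − 2z is a nonconstant polynomial, hence surjective onto ℂ. So e^{g(z)} takes every value in {e^w : w ∈ ℂ} = ℂ ∖ {0}. Adding -6 shifts the range to ℂ ∖ {-6}. f omits exactly -6.

Omitted value: -6.


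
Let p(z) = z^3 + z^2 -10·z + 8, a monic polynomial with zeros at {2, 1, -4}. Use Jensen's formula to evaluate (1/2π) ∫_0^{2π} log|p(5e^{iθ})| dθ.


Zeros: -4, 1, 2; r = 5.
Inside |z| < r: -4, 1, 2. Outside (|z| ≥ r): ∅.
p(0) = 8, so log|p(0)| = log(8) = 2.0794.
Apply Jensen: I(r) = log|p(0)| + Σ_k log(r/|z_k|), summed over zeros inside |z| < r.
  log(r/|z_k|) for z_k = 2: log(5/2) = 0.9163
  log(r/|z_k|) for z_k = 1: log(5/1) = 1.6094
  log(r/|z_k|) for z_k = -4: log(5/4) = 0.2231
Sum over inside zeros: 2.7489.
I(r) = log|p(0)| + (inside sum) = 2.0794 + 2.7489 = 4.8283.
Closed form (all zeros inside, monic): I(r) = n·log(r) = 3·log(5) = 4.8283. ✓

I(r) ≈ 4.8283.


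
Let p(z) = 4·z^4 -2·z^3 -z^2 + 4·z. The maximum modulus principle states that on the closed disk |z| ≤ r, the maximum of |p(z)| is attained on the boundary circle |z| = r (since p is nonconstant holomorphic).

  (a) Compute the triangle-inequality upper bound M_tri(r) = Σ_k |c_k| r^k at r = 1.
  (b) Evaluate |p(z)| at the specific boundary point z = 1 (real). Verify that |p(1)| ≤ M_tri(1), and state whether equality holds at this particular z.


Coefficients: c_0 = 0, c_1 = 4, c_2 = -1, c_3 = -2, c_4 = 4. Radius r = 1.
Part (a). Triangle bound: M_tri(r) = Σ_k |c_k| r^k
  = |0|·1^0 + |4|·1^1 + |-1|·1^2 + |-2|·1^3 + |4|·1^4
  = 0 + 4 + 1 + 2 + 4 = 11.
This bounds M(r) := max_{|z|=r} |p(z)| from above; equality holds iff all terms c_k z^k can be made to align in phase at a single z on |z|=r.
Part (b). At z = 1 (real, on the circle |z| = r):
  p(1) = (0)·1^0 + (4)·1^1 + (-1)·1^2 + (-2)·1^3 + (4)·1^4 = 5.
  |p(1)| = 5.
Check: |p(1)| = 5 ≤ 11 = M_tri(1). ✓ Equality does not hold at z = 1 (the coefficients have mixed signs, so the terms do not all align in phase there).

M_tri(1) = 11; |p(1)| = 5; equality at z=1: no.


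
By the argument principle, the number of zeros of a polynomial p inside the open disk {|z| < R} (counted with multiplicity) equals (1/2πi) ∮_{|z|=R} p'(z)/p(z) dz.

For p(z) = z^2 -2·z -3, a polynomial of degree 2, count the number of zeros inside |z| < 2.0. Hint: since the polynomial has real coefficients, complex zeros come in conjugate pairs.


The zeros of p are: 3, -1.
Their magnitudes are: 3, 1.
Zeros with |z| < R = 2.0: -1.
Count = 1.
By the argument principle, (1/2πi) ∮_{|z|=R} p'(z)/p(z) dz equals exactly this count.

Number of zeros inside |z| < 2.0: 1.


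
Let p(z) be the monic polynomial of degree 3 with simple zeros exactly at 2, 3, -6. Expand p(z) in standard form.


The polynomial is p(z) = ∏_{α ∈ S} (z − α), where S = {2, 3, -6}.
Expanding the product yields: p(z) = z^3 + z^2 -24·z + 36.
The resulting polynomial has degree 3 and real coefficients as required.

p(z) = z^3 + z^2 -24·z + 36.


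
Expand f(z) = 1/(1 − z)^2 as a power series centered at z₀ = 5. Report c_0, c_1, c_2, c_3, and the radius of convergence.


Let w = z − z₀, so z = z₀ + w.
Then 1 − z = 1 − (z₀ + w) = (1 − z₀) − w = -4 − w.
f(z) = 1/(-4 − w)^2 = (1/(-4)^2) · (1 − w/(-4))^{−2}.
By the binomial series (1−u)^{−2} = Σ_{n≥0} C(n+1, 1) u^n for |u|<1, with u = w/(-4):
  c_n = C(n+1, 1) / (-4)^(n+2).
  c_0 = 1/(-4)^2 = 1/16.
  c_1 = 2/(-4)^3 = -1/32.
  c_2 = 3/(-4)^4 = 3/256.
  c_3 = 4/(-4)^5 = -1/256.
The series is valid for |w/d| < 1, i.e. |z − z₀| < |d|.
Radius of convergence: R = |1 − z₀| = |-4| = 4 (distance from z₀ to the singularity z = 1).

c_0 = 1/16, c_1 = -1/32, c_2 = 3/256, c_3 = -1/256; R = 4.


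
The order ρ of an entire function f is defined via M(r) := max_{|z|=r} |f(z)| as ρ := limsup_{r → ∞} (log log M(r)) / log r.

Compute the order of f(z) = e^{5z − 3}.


|e^{5z − 3}| = e^{Re(5·z) + -3} ≤ e^{5|z|^1 + -3} = e^{5r^1 + -3} on |z| = r, so ρ ≤ 1. Choosing z on |z|=r so that 5·z is real positive (always possible by picking arg z appropriately) gives |f(z)| = e^{5r^1 + -3}, matching the bound. The additive constant -3 does not affect log log M(r) ~ 1·log r. Hence ρ = 1.
Therefore ρ = 1.

Order ρ = 1.


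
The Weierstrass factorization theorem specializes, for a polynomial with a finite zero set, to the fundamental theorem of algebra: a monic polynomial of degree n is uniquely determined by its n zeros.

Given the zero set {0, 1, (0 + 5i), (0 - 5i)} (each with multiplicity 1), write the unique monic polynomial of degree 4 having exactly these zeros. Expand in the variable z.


The polynomial is p(z) = ∏_{α ∈ S} (z − α), where S = {0, 1, (0 + 5i), (0 - 5i)}.
Expanding the product yields: p(z) = z^4 -z^3 + 25·z^2 -25·z.
Note conjugate pairs combine to real quadratics: (z − (0+5i))(z − (0−5i)) = z² + 25.
The resulting polynomial has degree 4 and real coefficients as required.

p(z) = z^4 -z^3 + 25·z^2 -25·z.


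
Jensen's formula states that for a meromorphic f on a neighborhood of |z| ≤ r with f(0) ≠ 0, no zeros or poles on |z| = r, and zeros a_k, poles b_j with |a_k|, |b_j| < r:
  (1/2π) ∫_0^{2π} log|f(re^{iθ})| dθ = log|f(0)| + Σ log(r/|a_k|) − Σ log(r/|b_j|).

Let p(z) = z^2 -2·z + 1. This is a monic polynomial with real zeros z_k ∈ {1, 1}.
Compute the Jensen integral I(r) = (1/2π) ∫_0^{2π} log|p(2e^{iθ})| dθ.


Zeros: 1, 1; r = 2.
Inside |z| < r: 1, 1. Outside (|z| ≥ r): ∅.
p(0) = 1, so log|p(0)| = log(1) = 0.0000.
Apply Jensen: I(r) = log|p(0)| + Σ_k log(r/|z_k|), summed over zeros inside |z| < r.
  log(r/|z_k|) for z_k = 1: log(2/1) = 0.6931
  log(r/|z_k|) for z_k = 1: log(2/1) = 0.6931
Sum over inside zeros: 1.3863.
I(r) = log|p(0)| + (inside sum) = 0.0000 + 1.3863 = 1.3863.
Closed form (all zeros inside, monic): I(r) = n·log(r) = 2·log(2) = 1.3863. ✓

I(r) ≈ 1.3863.


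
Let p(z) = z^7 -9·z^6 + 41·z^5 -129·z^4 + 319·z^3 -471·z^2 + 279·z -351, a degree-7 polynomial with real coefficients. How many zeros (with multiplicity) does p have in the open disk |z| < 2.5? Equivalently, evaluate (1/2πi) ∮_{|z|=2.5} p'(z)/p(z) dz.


The zeros of p are: (0 + 1i), (0 - 1i), 3, (3 + 2i), (3 - 2i), (0 + 3i), (0 - 3i).
Their magnitudes are: 1, 1, 3, 3.606, 3.606, 3, 3.
Zeros with |z| < R = 2.5: (0 + 1i), (0 - 1i).
Count = 2.
By the argument principle, (1/2πi) ∮_{|z|=R} p'(z)/p(z) dz equals exactly this count.

Number of zeros inside |z| < 2.5: 2.


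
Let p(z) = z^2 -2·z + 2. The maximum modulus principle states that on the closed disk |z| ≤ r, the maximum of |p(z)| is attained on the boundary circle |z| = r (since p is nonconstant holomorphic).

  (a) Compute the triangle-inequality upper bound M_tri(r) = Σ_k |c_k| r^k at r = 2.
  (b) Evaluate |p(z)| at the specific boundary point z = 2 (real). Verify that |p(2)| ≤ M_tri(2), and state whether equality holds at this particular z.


Coefficients: c_0 = 2, c_1 = -2, c_2 = 1. Radius r = 2.
Part (a). Triangle bound: M_tri(r) = Σ_k |c_k| r^k
  = |2|·2^0 + |-2|·2^1 + |1|·2^2
  = 2 + 4 + 4 = 10.
This bounds M(r) := max_{|z|=r} |p(z)| from above; equality holds iff all terms c_k z^k can be made to align in phase at a single z on |z|=r.
Part (b). At z = 2 (real, on the circle |z| = r):
  p(2) = (2)·2^0 + (-2)·2^1 + (1)·2^2 = 2.
  |p(2)| = 2.
Check: |p(2)| = 2 ≤ 10 = M_tri(2). ✓ Equality does not hold at z = 2 (the coefficients have mixed signs, so the terms do not all align in phase there).

M_tri(2) = 10; |p(2)| = 2; equality at z=2: no.


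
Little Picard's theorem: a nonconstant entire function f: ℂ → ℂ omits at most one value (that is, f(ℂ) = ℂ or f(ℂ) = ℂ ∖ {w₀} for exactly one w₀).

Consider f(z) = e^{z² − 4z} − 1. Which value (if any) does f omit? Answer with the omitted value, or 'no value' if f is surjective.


Little Picard bounds the complement of f(ℂ) to at most one point.
The exponent g(z) = z² − 4z is a nonconstant polynomial, hence surjective onto ℂ. So e^{g(z)} takes every value in {e^w : w ∈ ℂ} = ℂ ∖ {0}. Adding -1 shifts the range to ℂ ∖ {-1}. f omits exactly -1.

Omitted value: -1.


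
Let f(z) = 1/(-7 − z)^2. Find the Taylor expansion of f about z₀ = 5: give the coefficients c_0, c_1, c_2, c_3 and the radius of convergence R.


Let w = z − z₀, so z = z₀ + w.
Then -7 − z = -7 − (z₀ + w) = (-7 − z₀) − w = -12 − w.
f(z) = 1/(-12 − w)^2 = (1/(-12)^2) · (1 − w/(-12))^{−2}.
By the binomial series (1−u)^{−2} = Σ_{n≥0} C(n+1, 1) u^n for |u|<1, with u = w/(-12):
  c_n = C(n+1, 1) / (-12)^(n+2).
  c_0 = 1/(-12)^2 = 1/144.
  c_1 = 2/(-12)^3 = -1/864.
  c_2 = 3/(-12)^4 = 1/6912.
  c_3 = 4/(-12)^5 = -1/62208.
The series is valid for |w/d| < 1, i.e. |z − z₀| < |d|.
Radius of convergence: R = |-7 − z₀| = |-12| = 12 (distance from z₀ to the singularity z = -7).

c_0 = 1/144, c_1 = -1/864, c_2 = 1/6912, c_3 = -1/62208; R = 12.


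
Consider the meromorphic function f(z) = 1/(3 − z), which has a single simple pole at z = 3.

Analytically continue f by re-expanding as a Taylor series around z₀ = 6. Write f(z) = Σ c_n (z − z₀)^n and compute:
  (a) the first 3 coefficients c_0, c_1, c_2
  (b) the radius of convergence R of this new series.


Let w = z − z₀, so z = z₀ + w.
Then 3 − z = 3 − (z₀ + w) = (3 − z₀) − w = -3 − w.
f(z) = 1/(-3 − w) = (1/(-3)) · 1/(1 − w/(-3)) = Σ_{n≥0} w^n / (-3)^(n+1).
So c_n = 1/(-3)^(n+1):
  c_0 = 1/(-3)^1 = -1/3.
  c_1 = 1/(-3)^2 = 1/9.
  c_2 = 1/(-3)^3 = -1/27.
The series is valid for |w/d| < 1, i.e. |z − z₀| < |d|.
Radius of convergence: R = |3 − z₀| = |-3| = 3 (distance from z₀ to the singularity z = 3).

c_0 = -1/3, c_1 = 1/9, c_2 = -1/27; R = 3.


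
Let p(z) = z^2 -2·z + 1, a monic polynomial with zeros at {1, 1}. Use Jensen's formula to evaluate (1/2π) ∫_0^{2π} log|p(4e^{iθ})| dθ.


Zeros: 1, 1; r = 4.
Inside |z| < r: 1, 1. Outside (|z| ≥ r): ∅.
p(0) = 1, so log|p(0)| = log(1) = 0.0000.
Apply Jensen: I(r) = log|p(0)| + Σ_k log(r/|z_k|), summed over zeros inside |z| < r.
  log(r/|z_k|) for z_k = 1: log(4/1) = 1.3863
  log(r/|z_k|) for z_k = 1: log(4/1) = 1.3863
Sum over inside zeros: 2.7726.
I(r) = log|p(0)| + (inside sum) = 0.0000 + 2.7726 = 2.7726.
Closed form (all zeros inside, monic): I(r) = n·log(r) = 2·log(4) = 2.7726. ✓

I(r) ≈ 2.7726.


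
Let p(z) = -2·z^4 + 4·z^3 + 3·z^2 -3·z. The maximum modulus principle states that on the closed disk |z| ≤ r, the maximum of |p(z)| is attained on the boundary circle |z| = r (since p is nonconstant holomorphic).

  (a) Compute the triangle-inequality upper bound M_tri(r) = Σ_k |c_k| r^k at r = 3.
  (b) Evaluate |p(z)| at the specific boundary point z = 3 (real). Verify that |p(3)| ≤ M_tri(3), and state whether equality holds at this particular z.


Coefficients: c_0 = 0, c_1 = -3, c_2 = 3, c_3 = 4, c_4 = -2. Radius r = 3.
Part (a). Triangle bound: M_tri(r) = Σ_k |c_k| r^k
  = |0|·3^0 + |-3|·3^1 + |3|·3^2 + |4|·3^3 + |-2|·3^4
  = 0 + 9 + 27 + 108 + 162 = 306.
This bounds M(r) := max_{|z|=r} |p(z)| from above; equality holds iff all terms c_k z^k can be made to align in phase at a single z on |z|=r.
Part (b). At z = 3 (real, on the circle |z| = r):
  p(3) = (0)·3^0 + (-3)·3^1 + (3)·3^2 + (4)·3^3 + (-2)·3^4 = -36.
  |p(3)| = 36.
Check: |p(3)| = 36 ≤ 306 = M_tri(3). ✓ Equality does not hold at z = 3 (the coefficients have mixed signs, so the terms do not all align in phase there).

M_tri(3) = 306; |p(3)| = 36; equality at z=3: no.


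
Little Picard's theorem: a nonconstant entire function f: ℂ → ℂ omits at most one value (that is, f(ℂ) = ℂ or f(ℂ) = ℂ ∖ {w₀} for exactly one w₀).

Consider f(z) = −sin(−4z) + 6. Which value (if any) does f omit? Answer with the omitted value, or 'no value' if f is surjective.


Little Picard bounds the complement of f(ℂ) to at most one point.
sin is entire and surjective onto ℂ: for every w ∈ ℂ, sin(ζ) = w has a solution ζ ∈ ℂ (e.g., via the complex inverse arcsin). With ζ = −4z this gives z = ζ/(-4). Then -1·sin(−4z) takes every value in -1·ℂ = ℂ, and adding 6 is a bijection of ℂ. So f is surjective and omits no value. (Note: only on the real line is sin bounded by [−1, 1].)

Omitted value: no value.


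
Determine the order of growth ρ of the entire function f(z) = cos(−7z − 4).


cos(w) is a linear combination of e^{iw} and e^{−iw} (or e^w, e^{−w} in the hyperbolic case), so |cos(w)| ≤ e^{|w|}. With w = −7z − 4, |w| ≤ 7|z| + 4 = 7r + 4 on |z| = r, giving M(r) ≤ e^{7r + 4}, so ρ ≤ 1. On a suitable ray (z = it for sin/cos; z = t for sinh/cosh, t real → ∞), |cos(−7z − 4)| grows like e^{7|t|}/2, so ρ ≥ 1. Hence ρ = 1.
Therefore ρ = 1.

Order ρ = 1.


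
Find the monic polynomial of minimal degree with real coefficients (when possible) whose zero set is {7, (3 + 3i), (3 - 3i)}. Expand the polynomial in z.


The polynomial is p(z) = ∏_{α ∈ S} (z − α), where S = {7, (3 + 3i), (3 - 3i)}.
Expanding the product yields: p(z) = z^3 -13·z^2 + 60·z -126.
Note conjugate pairs combine to real quadratics: (z − (3+3i))(z − (3−3i)) = z² − 6z + 18.
The resulting polynomial has degree 3 and real coefficients as required.

p(z) = z^3 -13·z^2 + 60·z -126.


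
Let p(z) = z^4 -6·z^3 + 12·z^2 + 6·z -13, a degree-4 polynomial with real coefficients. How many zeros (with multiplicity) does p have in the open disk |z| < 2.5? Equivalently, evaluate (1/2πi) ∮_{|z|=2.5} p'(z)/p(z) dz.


The zeros of p are: (3 + 2i), (3 - 2i), 1, -1.
Their magnitudes are: 3.606, 3.606, 1, 1.
Zeros with |z| < R = 2.5: 1, -1.
Count = 2.
By the argument principle, (1/2πi) ∮_{|z|=R} p'(z)/p(z) dz equals exactly this count.

Number of zeros inside |z| < 2.5: 2.


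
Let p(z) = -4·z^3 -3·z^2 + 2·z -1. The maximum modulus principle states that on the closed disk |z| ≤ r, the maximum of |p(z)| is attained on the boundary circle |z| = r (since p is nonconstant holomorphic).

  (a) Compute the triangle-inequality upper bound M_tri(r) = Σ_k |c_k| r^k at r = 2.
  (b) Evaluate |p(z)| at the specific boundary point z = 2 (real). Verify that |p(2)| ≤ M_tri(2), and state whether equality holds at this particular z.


Coefficients: c_0 = -1, c_1 = 2, c_2 = -3, c_3 = -4. Radius r = 2.
Part (a). Triangle bound: M_tri(r) = Σ_k |c_k| r^k
  = |-1|·2^0 + |2|·2^1 + |-3|·2^2 + |-4|·2^3
  = 1 + 4 + 12 + 32 = 49.
This bounds M(r) := max_{|z|=r} |p(z)| from above; equality holds iff all terms c_k z^k can be made to align in phase at a single z on |z|=r.
Part (b). At z = 2 (real, on the circle |z| = r):
  p(2) = (-1)·2^0 + (2)·2^1 + (-3)·2^2 + (-4)·2^3 = -41.
  |p(2)| = 41.
Check: |p(2)| = 41 ≤ 49 = M_tri(2). ✓ Equality does not hold at z = 2 (the coefficients have mixed signs, so the terms do not all align in phase there).

M_tri(2) = 49; |p(2)| = 41; equality at z=2: no.


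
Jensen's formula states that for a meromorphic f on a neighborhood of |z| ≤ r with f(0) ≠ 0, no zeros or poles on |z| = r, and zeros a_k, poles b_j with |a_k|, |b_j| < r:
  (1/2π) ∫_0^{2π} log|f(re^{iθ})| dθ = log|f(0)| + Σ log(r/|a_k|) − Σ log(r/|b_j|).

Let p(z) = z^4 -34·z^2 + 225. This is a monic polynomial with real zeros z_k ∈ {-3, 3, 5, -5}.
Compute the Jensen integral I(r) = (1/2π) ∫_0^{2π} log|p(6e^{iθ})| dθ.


Zeros: -5, -3, 3, 5; r = 6.
Inside |z| < r: -5, -3, 3, 5. Outside (|z| ≥ r): ∅.
p(0) = 225, so log|p(0)| = log(225) = 5.4161.
Apply Jensen: I(r) = log|p(0)| + Σ_k log(r/|z_k|), summed over zeros inside |z| < r.
  log(r/|z_k|) for z_k = -3: log(6/3) = 0.6931
  log(r/|z_k|) for z_k = 3: log(6/3) = 0.6931
  log(r/|z_k|) for z_k = 5: log(6/5) = 0.1823
  log(r/|z_k|) for z_k = -5: log(6/5) = 0.1823
Sum over inside zeros: 1.7509.
I(r) = log|p(0)| + (inside sum) = 5.4161 + 1.7509 = 7.1670.
Closed form (all zeros inside, monic): I(r) = n·log(r) = 4·log(6) = 7.1670. ✓

I(r) ≈ 7.1670.


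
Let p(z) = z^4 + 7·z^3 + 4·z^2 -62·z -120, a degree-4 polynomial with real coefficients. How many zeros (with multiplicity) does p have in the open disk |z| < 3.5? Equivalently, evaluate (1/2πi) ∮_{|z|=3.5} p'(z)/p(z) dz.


The zeros of p are: 3, -4, (-3 + 1i), (-3 - 1i).
Their magnitudes are: 3, 4, 3.162, 3.162.
Zeros with |z| < R = 3.5: 3, (-3 + 1i), (-3 - 1i).
Count = 3.
By the argument principle, (1/2πi) ∮_{|z|=R} p'(z)/p(z) dz equals exactly this count.

Number of zeros inside |z| < 3.5: 3.


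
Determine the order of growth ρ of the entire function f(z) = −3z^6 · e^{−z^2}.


M(r) = max_{|z|=r} |-3|·|z|^6·|e^{−z^2}| = 3·r^6 · e^{1r^2} (the factors attain their maxima compatibly on |z|=r). Then log M(r) = log 3 + 6·log r + 1r^2, dominated by the last term, so log log M(r) ~ 2·log r. The polynomial factor -3z^6 contributes only a log r term and does not affect the order. ρ = 2.
Therefore ρ = 2.

Order ρ = 2.


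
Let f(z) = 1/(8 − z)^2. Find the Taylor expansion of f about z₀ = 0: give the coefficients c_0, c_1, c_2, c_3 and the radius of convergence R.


Let w = z − z₀, so z = z₀ + w.
Then 8 − z = 8 − (z₀ + w) = (8 − z₀) − w = 8 − w.
f(z) = 1/(8 − w)^2 = (1/(8)^2) · (1 − w/(8))^{−2}.
By the binomial series (1−u)^{−2} = Σ_{n≥0} C(n+1, 1) u^n for |u|<1, with u = w/(8):
  c_n = C(n+1, 1) / (8)^(n+2).
  c_0 = 1/(8)^2 = 1/64.
  c_1 = 2/(8)^3 = 1/256.
  c_2 = 3/(8)^4 = 3/4096.
  c_3 = 4/(8)^5 = 1/8192.
The series is valid for |w/d| < 1, i.e. |z − z₀| < |d|.
Radius of convergence: R = |8 − z₀| = |8| = 8 (distance from z₀ to the singularity z = 8).

c_0 = 1/64, c_1 = 1/256, c_2 = 3/4096, c_3 = 1/8192; R = 8.
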